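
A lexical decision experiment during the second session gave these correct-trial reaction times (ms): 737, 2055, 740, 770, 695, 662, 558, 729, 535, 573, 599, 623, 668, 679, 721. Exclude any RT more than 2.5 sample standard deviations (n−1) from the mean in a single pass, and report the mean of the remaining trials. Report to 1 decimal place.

n = 15, ΣRT = 11344, M = 756.267
Σ(x−M)² = 1880268.93; s = √(1880268.93/14) = 366.476
Cutoffs: 756.267 ± 2.5·366.476 → [-159.9, 1672.5]
Outside: 2055 → excluded.
Retained (n=14): Σ = 9289, mean = 9289/14 = 663.500

663.5 ms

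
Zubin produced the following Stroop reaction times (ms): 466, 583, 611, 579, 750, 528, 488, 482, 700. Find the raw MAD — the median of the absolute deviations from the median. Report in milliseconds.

Sorted: 466, 482, 488, 528, 579, 583, 611, 700, 750 → median = 579
|x − 579|: 113, 4, 32, 0, 171, 51, 91, 97, 121
Sorted deviations: 0, 4, 32, 51, 91, 97, 113, 121, 171 → MAD = 91

91 ms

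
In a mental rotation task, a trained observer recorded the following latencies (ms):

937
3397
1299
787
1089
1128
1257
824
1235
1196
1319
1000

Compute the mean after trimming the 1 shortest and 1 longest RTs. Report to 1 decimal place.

Sorted: 787, 824, 937, 1000, 1089, 1128, 1196, 1235, 1257, 1299, 1319, 3397
Drop lowest 1 (787) and highest 1 (3397)
Remaining (n=10): Σ = 11284, mean = 11284/10 = 1128.400

1128.4 ms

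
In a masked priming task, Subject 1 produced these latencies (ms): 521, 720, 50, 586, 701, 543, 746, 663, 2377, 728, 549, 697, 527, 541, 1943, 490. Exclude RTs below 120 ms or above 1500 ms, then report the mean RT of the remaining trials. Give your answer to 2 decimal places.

Excluded: 50, 1943, 2377
Retained (n=13): Σ = 8012
Mean = 8012/13 = 616.3077

616.31 ms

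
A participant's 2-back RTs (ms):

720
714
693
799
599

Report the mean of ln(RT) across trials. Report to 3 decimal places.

ln(RT): 6.5793, 6.5709, 6.5410, 6.6834, 6.3953
Σ ln(RT) = 32.7698
Mean = 32.7698/5 = 6.55396

6.554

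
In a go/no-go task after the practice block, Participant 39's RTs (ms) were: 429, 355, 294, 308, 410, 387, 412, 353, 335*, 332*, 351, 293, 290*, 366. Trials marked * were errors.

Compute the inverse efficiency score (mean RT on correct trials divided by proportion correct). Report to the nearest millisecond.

Correct trials (n=11): 429, 355, 294, 308, 410, 387, 412, 353, 351, 293, 366
Mean correct RT = 3958/11 = 359.8182 ms
Proportion correct = 11/14
IES = 359.8182 / (11/14) = 457.950 ms

458 ms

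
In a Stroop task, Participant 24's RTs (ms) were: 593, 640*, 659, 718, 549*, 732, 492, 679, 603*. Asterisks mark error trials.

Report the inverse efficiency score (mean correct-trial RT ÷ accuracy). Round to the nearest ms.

Correct trials (n=6): 593, 659, 718, 732, 492, 679
Mean correct RT = 3873/6 = 645.5000 ms
Proportion correct = 6/9
IES = 645.5000 / (6/9) = 968.250 ms

968 ms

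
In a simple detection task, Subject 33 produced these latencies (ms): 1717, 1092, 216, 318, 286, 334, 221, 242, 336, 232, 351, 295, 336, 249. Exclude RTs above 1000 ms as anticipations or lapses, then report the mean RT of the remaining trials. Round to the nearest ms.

285 ms

Excluded: 1092, 1717
Retained (n=12): Σ = 3416
Mean = 3416/12 = 284.6667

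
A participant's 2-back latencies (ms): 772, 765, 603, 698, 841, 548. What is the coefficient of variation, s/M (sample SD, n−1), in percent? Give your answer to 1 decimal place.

n = 6, Σ = 4227, M = 704.5000
Σ(x−M)² = 61685.500; s = √(61685.500/5) = 111.0725
CV = 111.0725 / 704.5000 = 0.15766 = 15.766%

15.8%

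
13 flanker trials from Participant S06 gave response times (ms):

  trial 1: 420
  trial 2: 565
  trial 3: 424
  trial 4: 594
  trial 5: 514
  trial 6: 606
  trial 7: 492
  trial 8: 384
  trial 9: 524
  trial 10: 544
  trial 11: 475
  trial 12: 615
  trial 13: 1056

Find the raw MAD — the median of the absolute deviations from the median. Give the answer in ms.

Sorted: 384, 420, 424, 475, 492, 514, 524, 544, 565, 594, 606, 615, 1056 → median = 524
|x − 524|: 104, 41, 100, 70, 10, 82, 32, 140, 0, 20, 49, 91, 532
Sorted deviations: 0, 10, 20, 32, 41, 49, 70, 82, 91, 100, 104, 140, 532 → MAD = 70

70 ms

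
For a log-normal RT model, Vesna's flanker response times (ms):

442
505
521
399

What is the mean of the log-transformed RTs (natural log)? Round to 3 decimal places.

6.140

ln(RT): 6.0913, 6.2246, 6.2558, 5.9890
Σ ln(RT) = 24.5606
Mean = 24.5606/4 = 6.14014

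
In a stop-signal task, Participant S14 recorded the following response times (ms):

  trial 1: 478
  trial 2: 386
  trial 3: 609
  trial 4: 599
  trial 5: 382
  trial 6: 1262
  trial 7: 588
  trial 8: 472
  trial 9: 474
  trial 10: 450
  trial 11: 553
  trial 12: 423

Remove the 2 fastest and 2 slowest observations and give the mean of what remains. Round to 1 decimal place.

504.6 ms

Sorted: 382, 386, 423, 450, 472, 474, 478, 553, 588, 599, 609, 1262
Drop lowest 2 (382, 386) and highest 2 (609, 1262)
Remaining (n=8): Σ = 4037, mean = 4037/8 = 504.625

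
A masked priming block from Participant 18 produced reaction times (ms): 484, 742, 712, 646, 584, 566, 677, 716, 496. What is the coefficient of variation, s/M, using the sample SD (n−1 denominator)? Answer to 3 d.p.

0.154

n = 9, Σ = 5623, M = 624.7778
Σ(x−M)² = 74367.556; s = √(74367.556/8) = 96.4155
CV = 96.4155 / 624.7778 = 0.15432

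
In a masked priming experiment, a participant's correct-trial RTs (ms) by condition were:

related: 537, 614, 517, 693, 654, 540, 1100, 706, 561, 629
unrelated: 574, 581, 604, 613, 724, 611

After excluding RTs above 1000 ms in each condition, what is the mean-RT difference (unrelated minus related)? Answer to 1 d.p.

12.2 ms

related: exclude 1100
M(related) = 5451/9 = 605.667
M(unrelated) = 3707/6 = 617.833
Difference = 617.833 − 605.667 = 12.167 ms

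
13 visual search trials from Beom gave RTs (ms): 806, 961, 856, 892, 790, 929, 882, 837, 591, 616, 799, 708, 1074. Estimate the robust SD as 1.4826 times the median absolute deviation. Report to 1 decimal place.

Sorted: 591, 616, 708, 790, 799, 806, 837, 856, 882, 892, 929, 961, 1074 → median = 837
|x − 837| sorted: 0, 19, 31, 38, 45, 47, 55, 92, 124, 129, 221, 237, 246 → MAD = 55
Robust SD ≈ 1.4826 × 55 = 81.543

81.5 ms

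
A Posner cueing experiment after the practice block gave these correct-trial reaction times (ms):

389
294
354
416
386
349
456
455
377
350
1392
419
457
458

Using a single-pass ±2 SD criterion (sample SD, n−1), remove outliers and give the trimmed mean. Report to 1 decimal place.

n = 14, ΣRT = 6552, M = 468.000
Σ(x−M)² = 952018.00; s = √(952018.00/13) = 270.614
Cutoffs: 468.000 ± 2·270.614 → [-73.2, 1009.2]
Outside: 1392 → excluded.
Retained (n=13): Σ = 5160, mean = 5160/13 = 396.923

396.9 ms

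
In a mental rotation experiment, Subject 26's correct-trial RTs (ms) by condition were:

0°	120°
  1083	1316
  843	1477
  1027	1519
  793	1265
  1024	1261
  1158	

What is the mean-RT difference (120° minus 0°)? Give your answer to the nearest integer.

M(0°) = 5928/6 = 988.000
M(120°) = 6838/5 = 1367.600
Difference = 1367.600 − 988.000 = 379.600 ms

380 ms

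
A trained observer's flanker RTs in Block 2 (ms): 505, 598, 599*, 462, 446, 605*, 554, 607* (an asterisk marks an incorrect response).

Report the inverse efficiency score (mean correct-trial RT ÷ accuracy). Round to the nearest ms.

Correct trials (n=5): 505, 598, 462, 446, 554
Mean correct RT = 2565/5 = 513.0000 ms
Proportion correct = 5/8
IES = 513.0000 / (5/8) = 820.800 ms

821 ms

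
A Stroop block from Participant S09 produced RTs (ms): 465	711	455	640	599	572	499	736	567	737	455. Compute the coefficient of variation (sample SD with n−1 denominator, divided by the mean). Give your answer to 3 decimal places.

0.188

n = 11, Σ = 6436, M = 585.0909
Σ(x−M)² = 121090.909; s = √(121090.909/10) = 110.0413
CV = 110.0413 / 585.0909 = 0.18808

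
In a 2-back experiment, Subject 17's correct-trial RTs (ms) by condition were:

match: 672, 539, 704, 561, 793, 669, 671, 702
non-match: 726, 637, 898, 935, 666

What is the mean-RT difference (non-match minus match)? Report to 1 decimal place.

M(match) = 5311/8 = 663.875
M(non-match) = 3862/5 = 772.400
Difference = 772.400 − 663.875 = 108.525 ms

108.5 ms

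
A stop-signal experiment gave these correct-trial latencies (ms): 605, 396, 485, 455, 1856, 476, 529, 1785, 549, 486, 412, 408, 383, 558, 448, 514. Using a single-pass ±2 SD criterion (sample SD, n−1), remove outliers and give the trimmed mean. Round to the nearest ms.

n = 16, ΣRT = 10345, M = 646.562
Σ(x−M)² = 3210537.94; s = √(3210537.94/15) = 462.640
Cutoffs: 646.562 ± 2·462.640 → [-278.7, 1571.8]
Outside: 1785, 1856 → excluded.
Retained (n=14): Σ = 6704, mean = 6704/14 = 478.857

479 ms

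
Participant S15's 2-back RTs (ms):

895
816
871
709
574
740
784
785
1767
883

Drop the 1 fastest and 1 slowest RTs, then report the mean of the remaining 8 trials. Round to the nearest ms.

Sorted: 574, 709, 740, 784, 785, 816, 871, 883, 895, 1767
Drop lowest 1 (574) and highest 1 (1767)
Remaining (n=8): Σ = 6483, mean = 6483/8 = 810.375

810 ms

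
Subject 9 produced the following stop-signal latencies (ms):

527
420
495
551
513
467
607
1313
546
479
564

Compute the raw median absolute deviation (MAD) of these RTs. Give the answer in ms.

Sorted: 420, 467, 479, 495, 513, 527, 546, 551, 564, 607, 1313 → median = 527
|x − 527|: 0, 107, 32, 24, 14, 60, 80, 786, 19, 48, 37
Sorted deviations: 0, 14, 19, 24, 32, 37, 48, 60, 80, 107, 786 → MAD = 37

37 ms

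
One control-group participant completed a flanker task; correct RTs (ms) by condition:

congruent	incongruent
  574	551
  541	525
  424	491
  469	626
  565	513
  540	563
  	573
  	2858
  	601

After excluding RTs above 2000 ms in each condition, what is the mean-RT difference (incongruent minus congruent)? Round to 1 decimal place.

incongruent: exclude 2858
M(congruent) = 3113/6 = 518.833
M(incongruent) = 4443/8 = 555.375
Difference = 555.375 − 518.833 = 36.542 ms

36.5 ms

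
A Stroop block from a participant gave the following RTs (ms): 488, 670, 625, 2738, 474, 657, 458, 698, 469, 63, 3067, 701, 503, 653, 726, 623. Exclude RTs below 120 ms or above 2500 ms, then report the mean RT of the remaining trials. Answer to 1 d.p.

595.8 ms

Excluded: 63, 2738, 3067
Retained (n=13): Σ = 7745
Mean = 7745/13 = 595.7692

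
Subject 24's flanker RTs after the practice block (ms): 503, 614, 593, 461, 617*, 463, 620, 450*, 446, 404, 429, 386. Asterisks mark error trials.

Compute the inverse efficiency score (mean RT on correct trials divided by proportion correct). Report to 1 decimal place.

Correct trials (n=10): 503, 614, 593, 461, 463, 620, 446, 404, 429, 386
Mean correct RT = 4919/10 = 491.9000 ms
Proportion correct = 10/12
IES = 491.9000 / (10/12) = 590.280 ms

590.3 ms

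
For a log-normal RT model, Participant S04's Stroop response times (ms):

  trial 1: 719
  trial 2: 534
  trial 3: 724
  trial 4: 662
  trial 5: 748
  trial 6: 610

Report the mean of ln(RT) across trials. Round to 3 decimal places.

6.495

ln(RT): 6.5779, 6.2804, 6.5848, 6.4953, 6.6174, 6.4135
Σ ln(RT) = 38.9692
Mean = 38.9692/6 = 6.49486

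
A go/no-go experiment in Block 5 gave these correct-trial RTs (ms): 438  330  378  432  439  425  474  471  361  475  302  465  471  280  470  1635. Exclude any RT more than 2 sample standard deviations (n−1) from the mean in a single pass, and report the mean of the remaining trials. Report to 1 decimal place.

n = 16, ΣRT = 7846, M = 490.375
Σ(x−M)² = 1460373.75; s = √(1460373.75/15) = 312.023
Cutoffs: 490.375 ± 2·312.023 → [-133.7, 1114.4]
Outside: 1635 → excluded.
Retained (n=15): Σ = 6211, mean = 6211/15 = 414.067

414.1 ms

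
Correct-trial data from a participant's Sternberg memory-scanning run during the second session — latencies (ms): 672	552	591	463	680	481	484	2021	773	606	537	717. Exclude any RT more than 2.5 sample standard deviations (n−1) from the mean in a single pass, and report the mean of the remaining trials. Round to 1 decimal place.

n = 12, ΣRT = 8577, M = 714.750
Σ(x−M)² = 1969208.25; s = √(1969208.25/11) = 423.106
Cutoffs: 714.750 ± 2.5·423.106 → [-343.0, 1772.5]
Outside: 2021 → excluded.
Retained (n=11): Σ = 6556, mean = 6556/11 = 596.000

596.0 ms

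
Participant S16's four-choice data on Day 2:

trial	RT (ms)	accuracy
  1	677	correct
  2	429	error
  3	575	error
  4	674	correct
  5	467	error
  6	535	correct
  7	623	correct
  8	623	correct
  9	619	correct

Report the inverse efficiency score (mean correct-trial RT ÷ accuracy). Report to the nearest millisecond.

938 ms

Correct trials (n=6): 677, 674, 535, 623, 623, 619
Mean correct RT = 3751/6 = 625.1667 ms
Proportion correct = 6/9
IES = 625.1667 / (6/9) = 937.750 ms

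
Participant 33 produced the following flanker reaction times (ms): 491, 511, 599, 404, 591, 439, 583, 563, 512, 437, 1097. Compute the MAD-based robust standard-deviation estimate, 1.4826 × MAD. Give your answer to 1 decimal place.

Sorted: 404, 437, 439, 491, 511, 512, 563, 583, 591, 599, 1097 → median = 512
|x − 512| sorted: 0, 1, 21, 51, 71, 73, 75, 79, 87, 108, 585 → MAD = 73
Robust SD ≈ 1.4826 × 73 = 108.230

108.2 ms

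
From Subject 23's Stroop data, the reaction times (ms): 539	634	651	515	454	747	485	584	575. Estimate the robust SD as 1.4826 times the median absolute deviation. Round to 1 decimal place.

89.0 ms

Sorted: 454, 485, 515, 539, 575, 584, 634, 651, 747 → median = 575
|x − 575| sorted: 0, 9, 36, 59, 60, 76, 90, 121, 172 → MAD = 60
Robust SD ≈ 1.4826 × 60 = 88.956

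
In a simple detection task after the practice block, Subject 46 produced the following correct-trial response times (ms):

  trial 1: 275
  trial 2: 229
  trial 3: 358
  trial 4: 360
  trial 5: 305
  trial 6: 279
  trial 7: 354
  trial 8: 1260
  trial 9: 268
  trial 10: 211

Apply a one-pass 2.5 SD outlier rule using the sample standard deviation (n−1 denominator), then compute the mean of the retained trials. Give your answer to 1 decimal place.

293.2 ms

n = 10, ΣRT = 3899, M = 389.900
Σ(x−M)² = 865736.90; s = √(865736.90/9) = 310.150
Cutoffs: 389.900 ± 2.5·310.150 → [-385.5, 1165.3]
Outside: 1260 → excluded.
Retained (n=9): Σ = 2639, mean = 2639/9 = 293.222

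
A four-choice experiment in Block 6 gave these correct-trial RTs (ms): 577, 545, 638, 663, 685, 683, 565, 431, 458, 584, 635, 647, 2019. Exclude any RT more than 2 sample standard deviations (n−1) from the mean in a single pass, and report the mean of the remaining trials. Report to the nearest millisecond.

n = 13, ΣRT = 9130, M = 702.308
Σ(x−M)² = 1954212.77; s = √(1954212.77/12) = 403.548
Cutoffs: 702.308 ± 2·403.548 → [-104.8, 1509.4]
Outside: 2019 → excluded.
Retained (n=12): Σ = 7111, mean = 7111/12 = 592.583

593 ms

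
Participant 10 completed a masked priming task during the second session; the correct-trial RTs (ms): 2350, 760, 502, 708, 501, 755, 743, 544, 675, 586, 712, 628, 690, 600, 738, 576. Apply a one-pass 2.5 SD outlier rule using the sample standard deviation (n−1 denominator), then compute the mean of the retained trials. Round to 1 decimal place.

n = 16, ΣRT = 12068, M = 754.250
Σ(x−M)² = 2832959.00; s = √(2832959.00/15) = 434.585
Cutoffs: 754.250 ± 2.5·434.585 → [-332.2, 1840.7]
Outside: 2350 → excluded.
Retained (n=15): Σ = 9718, mean = 9718/15 = 647.867

647.9 ms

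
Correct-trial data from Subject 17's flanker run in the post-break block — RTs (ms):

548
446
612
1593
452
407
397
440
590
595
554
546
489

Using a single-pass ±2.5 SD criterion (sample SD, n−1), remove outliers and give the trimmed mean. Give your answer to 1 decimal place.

n = 13, ΣRT = 7669, M = 589.923
Σ(x−M)² = 1154732.92; s = √(1154732.92/12) = 310.206
Cutoffs: 589.923 ± 2.5·310.206 → [-185.6, 1365.4]
Outside: 1593 → excluded.
Retained (n=12): Σ = 6076, mean = 6076/12 = 506.333

506.3 ms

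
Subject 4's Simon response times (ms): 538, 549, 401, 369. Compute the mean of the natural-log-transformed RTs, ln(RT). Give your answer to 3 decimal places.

ln(RT): 6.2879, 6.3081, 5.9940, 5.9108
Σ ln(RT) = 24.5007
Mean = 24.5007/4 = 6.12518

6.125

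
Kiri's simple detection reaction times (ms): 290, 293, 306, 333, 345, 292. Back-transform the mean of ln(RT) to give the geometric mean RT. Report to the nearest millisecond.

ln(RT): 5.6699, 5.6802, 5.7236, 5.8081, 5.8435, 5.6768
Mean ln(RT) = 34.4021/6 = 5.73368
Geometric mean = exp(5.73368) = 309.10 ms

309 ms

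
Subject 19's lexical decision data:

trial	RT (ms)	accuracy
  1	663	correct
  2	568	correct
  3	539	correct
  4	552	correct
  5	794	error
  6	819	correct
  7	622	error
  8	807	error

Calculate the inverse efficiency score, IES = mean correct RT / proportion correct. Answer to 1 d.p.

1005.1 ms

Correct trials (n=5): 663, 568, 539, 552, 819
Mean correct RT = 3141/5 = 628.2000 ms
Proportion correct = 5/8
IES = 628.2000 / (5/8) = 1005.120 ms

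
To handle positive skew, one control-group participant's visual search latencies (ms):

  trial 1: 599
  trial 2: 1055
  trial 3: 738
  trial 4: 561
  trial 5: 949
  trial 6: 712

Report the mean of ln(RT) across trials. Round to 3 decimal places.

ln(RT): 6.3953, 6.9613, 6.6039, 6.3297, 6.8554, 6.5681
Σ ln(RT) = 39.7137
Mean = 39.7137/6 = 6.61895

6.619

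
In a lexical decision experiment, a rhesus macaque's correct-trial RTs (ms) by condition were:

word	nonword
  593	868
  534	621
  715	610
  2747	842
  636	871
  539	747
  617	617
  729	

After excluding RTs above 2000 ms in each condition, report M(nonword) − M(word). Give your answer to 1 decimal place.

116.1 ms

word: exclude 2747
M(word) = 4363/7 = 623.286
M(nonword) = 5176/7 = 739.429
Difference = 739.429 − 623.286 = 116.143 ms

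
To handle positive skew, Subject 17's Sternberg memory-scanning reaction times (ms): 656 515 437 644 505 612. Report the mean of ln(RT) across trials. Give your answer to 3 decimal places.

6.320

ln(RT): 6.4862, 6.2442, 6.0799, 6.4677, 6.2246, 6.4167
Σ ln(RT) = 37.9193
Mean = 37.9193/6 = 6.31988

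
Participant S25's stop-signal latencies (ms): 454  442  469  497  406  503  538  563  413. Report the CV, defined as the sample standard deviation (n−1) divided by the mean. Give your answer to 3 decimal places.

n = 9, Σ = 4285, M = 476.1111
Σ(x−M)² = 23140.889; s = √(23140.889/8) = 53.7830
CV = 53.7830 / 476.1111 = 0.11296

0.113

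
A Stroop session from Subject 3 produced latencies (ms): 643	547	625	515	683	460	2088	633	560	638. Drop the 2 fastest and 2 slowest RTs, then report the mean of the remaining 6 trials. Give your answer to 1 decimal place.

607.7 ms

Sorted: 460, 515, 547, 560, 625, 633, 638, 643, 683, 2088
Drop lowest 2 (460, 515) and highest 2 (683, 2088)
Remaining (n=6): Σ = 3646, mean = 3646/6 = 607.667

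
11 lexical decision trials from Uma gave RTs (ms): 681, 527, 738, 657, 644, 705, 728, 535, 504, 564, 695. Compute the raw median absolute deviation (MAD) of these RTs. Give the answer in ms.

Sorted: 504, 527, 535, 564, 644, 657, 681, 695, 705, 728, 738 → median = 657
|x − 657|: 24, 130, 81, 0, 13, 48, 71, 122, 153, 93, 38
Sorted deviations: 0, 13, 24, 38, 48, 71, 81, 93, 122, 130, 153 → MAD = 71

71 ms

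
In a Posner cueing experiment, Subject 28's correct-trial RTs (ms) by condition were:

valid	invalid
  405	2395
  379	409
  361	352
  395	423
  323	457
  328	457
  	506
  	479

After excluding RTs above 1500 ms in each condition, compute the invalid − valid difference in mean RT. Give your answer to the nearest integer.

invalid: exclude 2395
M(valid) = 2191/6 = 365.167
M(invalid) = 3083/7 = 440.429
Difference = 440.429 − 365.167 = 75.262 ms

75 ms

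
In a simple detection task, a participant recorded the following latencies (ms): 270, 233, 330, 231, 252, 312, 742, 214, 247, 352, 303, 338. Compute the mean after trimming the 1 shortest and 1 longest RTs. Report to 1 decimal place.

286.8 ms

Sorted: 214, 231, 233, 247, 252, 270, 303, 312, 330, 338, 352, 742
Drop lowest 1 (214) and highest 1 (742)
Remaining (n=10): Σ = 2868, mean = 2868/10 = 286.800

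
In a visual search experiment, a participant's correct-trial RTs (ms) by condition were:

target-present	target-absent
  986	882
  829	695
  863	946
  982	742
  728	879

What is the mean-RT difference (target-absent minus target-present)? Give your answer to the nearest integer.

-49 ms

M(target-present) = 4388/5 = 877.600
M(target-absent) = 4144/5 = 828.800
Difference = 828.800 − 877.600 = -48.800 ms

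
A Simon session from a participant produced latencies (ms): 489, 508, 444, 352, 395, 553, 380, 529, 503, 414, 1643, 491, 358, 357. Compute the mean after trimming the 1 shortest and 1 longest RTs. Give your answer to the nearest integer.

452 ms

Sorted: 352, 357, 358, 380, 395, 414, 444, 489, 491, 503, 508, 529, 553, 1643
Drop lowest 1 (352) and highest 1 (1643)
Remaining (n=12): Σ = 5421, mean = 5421/12 = 451.750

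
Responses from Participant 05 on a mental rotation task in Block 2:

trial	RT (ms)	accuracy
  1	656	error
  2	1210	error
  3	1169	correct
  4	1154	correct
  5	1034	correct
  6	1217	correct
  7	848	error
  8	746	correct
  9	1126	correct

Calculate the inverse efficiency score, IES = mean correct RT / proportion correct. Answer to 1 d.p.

1611.5 ms

Correct trials (n=6): 1169, 1154, 1034, 1217, 746, 1126
Mean correct RT = 6446/6 = 1074.3333 ms
Proportion correct = 6/9
IES = 1074.3333 / (6/9) = 1611.500 ms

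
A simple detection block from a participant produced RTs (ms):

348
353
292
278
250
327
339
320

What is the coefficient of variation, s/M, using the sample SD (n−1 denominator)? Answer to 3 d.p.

n = 8, Σ = 2507, M = 313.3750
Σ(x−M)² = 9379.875; s = √(9379.875/7) = 36.6058
CV = 36.6058 / 313.3750 = 0.11681

0.117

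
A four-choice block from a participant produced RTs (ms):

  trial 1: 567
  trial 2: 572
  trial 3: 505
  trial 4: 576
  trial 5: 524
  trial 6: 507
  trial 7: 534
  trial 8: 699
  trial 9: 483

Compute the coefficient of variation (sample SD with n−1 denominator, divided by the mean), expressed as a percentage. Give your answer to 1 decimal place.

11.6%

n = 9, Σ = 4967, M = 551.8889
Σ(x−M)² = 32912.889; s = √(32912.889/8) = 64.1413
CV = 64.1413 / 551.8889 = 0.11622 = 11.622%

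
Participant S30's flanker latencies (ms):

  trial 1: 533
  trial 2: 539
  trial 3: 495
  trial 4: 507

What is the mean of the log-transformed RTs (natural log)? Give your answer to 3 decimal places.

ln(RT): 6.2785, 6.2897, 6.2046, 6.2285
Σ ln(RT) = 25.0013
Mean = 25.0013/4 = 6.25033

6.250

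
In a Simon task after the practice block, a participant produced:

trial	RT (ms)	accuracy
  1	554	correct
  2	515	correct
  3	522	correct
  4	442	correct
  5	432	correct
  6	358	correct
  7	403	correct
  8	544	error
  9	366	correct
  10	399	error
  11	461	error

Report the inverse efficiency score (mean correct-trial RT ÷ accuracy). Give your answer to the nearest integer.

Correct trials (n=8): 554, 515, 522, 442, 432, 358, 403, 366
Mean correct RT = 3592/8 = 449.0000 ms
Proportion correct = 8/11
IES = 449.0000 / (8/11) = 617.375 ms

617 ms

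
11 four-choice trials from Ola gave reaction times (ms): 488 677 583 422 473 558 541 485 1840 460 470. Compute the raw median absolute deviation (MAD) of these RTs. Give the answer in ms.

53 ms

Sorted: 422, 460, 470, 473, 485, 488, 541, 558, 583, 677, 1840 → median = 488
|x − 488|: 0, 189, 95, 66, 15, 70, 53, 3, 1352, 28, 18
Sorted deviations: 0, 3, 15, 18, 28, 53, 66, 70, 95, 189, 1352 → MAD = 53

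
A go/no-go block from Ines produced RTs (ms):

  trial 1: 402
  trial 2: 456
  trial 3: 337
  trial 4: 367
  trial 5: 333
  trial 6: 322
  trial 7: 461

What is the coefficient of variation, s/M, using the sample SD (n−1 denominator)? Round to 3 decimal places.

n = 7, Σ = 2678, M = 382.5714
Σ(x−M)² = 20365.714; s = √(20365.714/6) = 58.2605
CV = 58.2605 / 382.5714 = 0.15229

0.152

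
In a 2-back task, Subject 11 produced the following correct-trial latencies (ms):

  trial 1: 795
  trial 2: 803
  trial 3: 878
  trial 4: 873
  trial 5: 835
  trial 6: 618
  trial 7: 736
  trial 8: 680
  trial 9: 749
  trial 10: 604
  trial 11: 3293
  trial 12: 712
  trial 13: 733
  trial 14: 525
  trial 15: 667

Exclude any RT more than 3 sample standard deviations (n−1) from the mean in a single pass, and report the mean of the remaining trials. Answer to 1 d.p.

n = 15, ΣRT = 13501, M = 900.067
Σ(x−M)² = 6275704.93; s = √(6275704.93/14) = 669.526
Cutoffs: 900.067 ± 3·669.526 → [-1108.5, 2908.6]
Outside: 3293 → excluded.
Retained (n=14): Σ = 10208, mean = 10208/14 = 729.143

729.1 ms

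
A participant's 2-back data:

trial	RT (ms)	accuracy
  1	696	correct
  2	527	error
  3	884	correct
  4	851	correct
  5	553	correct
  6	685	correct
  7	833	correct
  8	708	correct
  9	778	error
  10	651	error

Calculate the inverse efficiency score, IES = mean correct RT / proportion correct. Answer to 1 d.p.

1063.3 ms

Correct trials (n=7): 696, 884, 851, 553, 685, 833, 708
Mean correct RT = 5210/7 = 744.2857 ms
Proportion correct = 7/10
IES = 744.2857 / (7/10) = 1063.265 ms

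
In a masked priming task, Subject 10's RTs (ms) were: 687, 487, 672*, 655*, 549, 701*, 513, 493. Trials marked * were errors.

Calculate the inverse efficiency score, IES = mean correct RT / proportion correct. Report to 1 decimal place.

873.3 ms

Correct trials (n=5): 687, 487, 549, 513, 493
Mean correct RT = 2729/5 = 545.8000 ms
Proportion correct = 5/8
IES = 545.8000 / (5/8) = 873.280 ms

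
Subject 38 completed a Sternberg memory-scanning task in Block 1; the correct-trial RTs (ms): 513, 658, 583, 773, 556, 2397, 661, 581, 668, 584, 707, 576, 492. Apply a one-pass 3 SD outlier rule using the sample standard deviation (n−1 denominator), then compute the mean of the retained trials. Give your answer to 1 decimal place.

n = 13, ΣRT = 9749, M = 749.923
Σ(x−M)² = 3012746.92; s = √(3012746.92/12) = 501.061
Cutoffs: 749.923 ± 3·501.061 → [-753.3, 2253.1]
Outside: 2397 → excluded.
Retained (n=12): Σ = 7352, mean = 7352/12 = 612.667

612.7 ms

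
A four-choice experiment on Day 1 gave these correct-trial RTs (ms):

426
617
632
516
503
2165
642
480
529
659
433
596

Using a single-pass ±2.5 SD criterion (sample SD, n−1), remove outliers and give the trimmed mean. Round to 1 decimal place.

n = 12, ΣRT = 8198, M = 683.167
Σ(x−M)² = 2466869.67; s = √(2466869.67/11) = 473.562
Cutoffs: 683.167 ± 2.5·473.562 → [-500.7, 1867.1]
Outside: 2165 → excluded.
Retained (n=11): Σ = 6033, mean = 6033/11 = 548.455

548.5 ms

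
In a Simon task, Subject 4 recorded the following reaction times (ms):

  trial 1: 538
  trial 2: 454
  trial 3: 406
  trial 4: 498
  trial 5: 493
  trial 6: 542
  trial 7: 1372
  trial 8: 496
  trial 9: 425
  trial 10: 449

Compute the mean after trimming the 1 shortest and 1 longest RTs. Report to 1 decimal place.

486.9 ms

Sorted: 406, 425, 449, 454, 493, 496, 498, 538, 542, 1372
Drop lowest 1 (406) and highest 1 (1372)
Remaining (n=8): Σ = 3895, mean = 3895/8 = 486.875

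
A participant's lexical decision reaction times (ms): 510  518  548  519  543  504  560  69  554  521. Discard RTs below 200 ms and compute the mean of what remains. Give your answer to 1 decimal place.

Excluded: 69
Retained (n=9): Σ = 4777
Mean = 4777/9 = 530.7778

530.8 ms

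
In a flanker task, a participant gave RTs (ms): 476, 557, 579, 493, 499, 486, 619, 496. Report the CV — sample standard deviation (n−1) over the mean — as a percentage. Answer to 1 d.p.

n = 8, Σ = 4205, M = 525.6250
Σ(x−M)² = 19235.875; s = √(19235.875/7) = 52.4212
CV = 52.4212 / 525.6250 = 0.09973 = 9.973%

10.0%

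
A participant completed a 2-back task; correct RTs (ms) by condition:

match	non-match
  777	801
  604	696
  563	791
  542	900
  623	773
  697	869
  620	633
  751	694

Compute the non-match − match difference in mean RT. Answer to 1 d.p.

122.5 ms

M(match) = 5177/8 = 647.125
M(non-match) = 6157/8 = 769.625
Difference = 769.625 − 647.125 = 122.500 ms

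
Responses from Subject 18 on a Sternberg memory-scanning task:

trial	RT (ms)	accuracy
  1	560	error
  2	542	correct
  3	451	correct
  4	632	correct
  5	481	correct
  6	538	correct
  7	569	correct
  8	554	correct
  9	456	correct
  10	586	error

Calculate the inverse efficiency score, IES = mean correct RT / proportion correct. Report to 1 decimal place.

659.8 ms

Correct trials (n=8): 542, 451, 632, 481, 538, 569, 554, 456
Mean correct RT = 4223/8 = 527.8750 ms
Proportion correct = 8/10
IES = 527.8750 / (8/10) = 659.844 ms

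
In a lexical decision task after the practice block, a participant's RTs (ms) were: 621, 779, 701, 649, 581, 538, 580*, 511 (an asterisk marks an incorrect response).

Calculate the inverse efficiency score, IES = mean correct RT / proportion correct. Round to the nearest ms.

Correct trials (n=7): 621, 779, 701, 649, 581, 538, 511
Mean correct RT = 4380/7 = 625.7143 ms
Proportion correct = 7/8
IES = 625.7143 / (7/8) = 715.102 ms

715 ms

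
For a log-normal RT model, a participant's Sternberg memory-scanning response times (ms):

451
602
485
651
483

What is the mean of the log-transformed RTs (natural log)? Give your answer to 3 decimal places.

ln(RT): 6.1115, 6.4003, 6.1841, 6.4785, 6.1800
Σ ln(RT) = 31.3544
Mean = 31.3544/5 = 6.27088

6.271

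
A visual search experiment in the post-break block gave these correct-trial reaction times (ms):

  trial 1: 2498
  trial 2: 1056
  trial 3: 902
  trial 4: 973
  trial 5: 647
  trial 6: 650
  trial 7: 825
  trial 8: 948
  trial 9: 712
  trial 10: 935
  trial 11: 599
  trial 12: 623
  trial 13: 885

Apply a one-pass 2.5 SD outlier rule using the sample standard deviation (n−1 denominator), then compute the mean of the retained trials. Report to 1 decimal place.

812.9 ms

n = 13, ΣRT = 12253, M = 942.538
Σ(x−M)² = 2898311.23; s = √(2898311.23/12) = 491.453
Cutoffs: 942.538 ± 2.5·491.453 → [-286.1, 2171.2]
Outside: 2498 → excluded.
Retained (n=12): Σ = 9755, mean = 9755/12 = 812.917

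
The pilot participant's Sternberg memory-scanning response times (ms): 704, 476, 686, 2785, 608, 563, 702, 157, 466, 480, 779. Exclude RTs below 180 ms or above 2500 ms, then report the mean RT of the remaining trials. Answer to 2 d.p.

607.11 ms

Excluded: 157, 2785
Retained (n=9): Σ = 5464
Mean = 5464/9 = 607.1111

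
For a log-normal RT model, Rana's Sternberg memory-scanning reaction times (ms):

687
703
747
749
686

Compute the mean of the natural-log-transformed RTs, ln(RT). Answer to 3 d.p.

6.571

ln(RT): 6.5323, 6.5554, 6.6161, 6.6187, 6.5309
Σ ln(RT) = 32.8534
Mean = 32.8534/5 = 6.57067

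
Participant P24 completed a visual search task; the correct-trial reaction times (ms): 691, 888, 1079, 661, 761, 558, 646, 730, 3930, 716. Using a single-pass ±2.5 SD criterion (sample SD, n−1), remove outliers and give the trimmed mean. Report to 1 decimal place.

n = 10, ΣRT = 10660, M = 1066.000
Σ(x−M)² = 9301884.00; s = √(9301884.00/9) = 1016.633
Cutoffs: 1066.000 ± 2.5·1016.633 → [-1475.6, 3607.6]
Outside: 3930 → excluded.
Retained (n=9): Σ = 6730, mean = 6730/9 = 747.778

747.8 ms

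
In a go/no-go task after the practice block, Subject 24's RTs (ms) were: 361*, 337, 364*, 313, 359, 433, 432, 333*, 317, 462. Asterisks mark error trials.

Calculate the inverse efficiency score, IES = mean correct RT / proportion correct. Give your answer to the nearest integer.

Correct trials (n=7): 337, 313, 359, 433, 432, 317, 462
Mean correct RT = 2653/7 = 379.0000 ms
Proportion correct = 7/10
IES = 379.0000 / (7/10) = 541.429 ms

541 ms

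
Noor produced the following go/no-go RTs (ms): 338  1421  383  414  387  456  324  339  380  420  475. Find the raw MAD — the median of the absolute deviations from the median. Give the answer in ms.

Sorted: 324, 338, 339, 380, 383, 387, 414, 420, 456, 475, 1421 → median = 387
|x − 387|: 49, 1034, 4, 27, 0, 69, 63, 48, 7, 33, 88
Sorted deviations: 0, 4, 7, 27, 33, 48, 49, 63, 69, 88, 1034 → MAD = 48

48 ms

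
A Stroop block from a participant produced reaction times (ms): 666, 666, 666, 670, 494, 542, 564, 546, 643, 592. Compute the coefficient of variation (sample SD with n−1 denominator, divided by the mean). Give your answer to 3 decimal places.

n = 10, Σ = 6049, M = 604.9000
Σ(x−M)² = 38452.900; s = √(38452.900/9) = 65.3647
CV = 65.3647 / 604.9000 = 0.10806

0.108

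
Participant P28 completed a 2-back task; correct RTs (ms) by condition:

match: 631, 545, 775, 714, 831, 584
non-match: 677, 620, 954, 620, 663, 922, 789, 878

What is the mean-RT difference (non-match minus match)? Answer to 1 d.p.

85.4 ms

M(match) = 4080/6 = 680.000
M(non-match) = 6123/8 = 765.375
Difference = 765.375 − 680.000 = 85.375 ms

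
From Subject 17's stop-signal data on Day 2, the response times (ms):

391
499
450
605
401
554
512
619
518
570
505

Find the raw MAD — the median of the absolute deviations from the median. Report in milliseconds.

58 ms

Sorted: 391, 401, 450, 499, 505, 512, 518, 554, 570, 605, 619 → median = 512
|x − 512|: 121, 13, 62, 93, 111, 42, 0, 107, 6, 58, 7
Sorted deviations: 0, 6, 7, 13, 42, 58, 62, 93, 107, 111, 121 → MAD = 58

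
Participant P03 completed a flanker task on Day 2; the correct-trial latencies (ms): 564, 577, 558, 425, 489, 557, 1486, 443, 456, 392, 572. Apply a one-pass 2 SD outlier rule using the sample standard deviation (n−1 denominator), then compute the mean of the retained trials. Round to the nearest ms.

503 ms

n = 11, ΣRT = 6519, M = 592.636
Σ(x−M)² = 922216.55; s = √(922216.55/10) = 303.680
Cutoffs: 592.636 ± 2·303.680 → [-14.7, 1200.0]
Outside: 1486 → excluded.
Retained (n=10): Σ = 5033, mean = 5033/10 = 503.300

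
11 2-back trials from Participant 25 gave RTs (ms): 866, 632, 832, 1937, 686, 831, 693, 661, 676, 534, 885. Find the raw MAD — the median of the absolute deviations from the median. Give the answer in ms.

138 ms

Sorted: 534, 632, 661, 676, 686, 693, 831, 832, 866, 885, 1937 → median = 693
|x − 693|: 173, 61, 139, 1244, 7, 138, 0, 32, 17, 159, 192
Sorted deviations: 0, 7, 17, 32, 61, 138, 139, 159, 173, 192, 1244 → MAD = 138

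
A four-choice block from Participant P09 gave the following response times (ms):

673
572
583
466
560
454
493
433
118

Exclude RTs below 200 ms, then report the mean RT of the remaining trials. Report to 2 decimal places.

Excluded: 118
Retained (n=8): Σ = 4234
Mean = 4234/8 = 529.2500

529.25 ms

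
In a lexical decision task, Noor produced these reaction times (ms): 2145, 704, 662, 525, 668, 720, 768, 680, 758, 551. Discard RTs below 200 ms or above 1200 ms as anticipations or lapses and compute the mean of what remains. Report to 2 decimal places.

Excluded: 2145
Retained (n=9): Σ = 6036
Mean = 6036/9 = 670.6667

670.67 ms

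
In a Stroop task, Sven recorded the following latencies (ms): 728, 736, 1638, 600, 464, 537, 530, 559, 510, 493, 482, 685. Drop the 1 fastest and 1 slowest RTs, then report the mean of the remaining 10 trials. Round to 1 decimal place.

Sorted: 464, 482, 493, 510, 530, 537, 559, 600, 685, 728, 736, 1638
Drop lowest 1 (464) and highest 1 (1638)
Remaining (n=10): Σ = 5860, mean = 5860/10 = 586.000

586.0 ms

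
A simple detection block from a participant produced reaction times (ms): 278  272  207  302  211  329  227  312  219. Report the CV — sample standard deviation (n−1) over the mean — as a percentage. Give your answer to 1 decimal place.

17.9%

n = 9, Σ = 2357, M = 261.8889
Σ(x−M)² = 17644.889; s = √(17644.889/8) = 46.9639
CV = 46.9639 / 261.8889 = 0.17933 = 17.933%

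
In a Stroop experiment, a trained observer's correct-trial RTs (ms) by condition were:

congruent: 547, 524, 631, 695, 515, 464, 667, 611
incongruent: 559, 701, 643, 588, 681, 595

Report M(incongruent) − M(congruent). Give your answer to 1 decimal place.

46.1 ms

M(congruent) = 4654/8 = 581.750
M(incongruent) = 3767/6 = 627.833
Difference = 627.833 − 581.750 = 46.083 ms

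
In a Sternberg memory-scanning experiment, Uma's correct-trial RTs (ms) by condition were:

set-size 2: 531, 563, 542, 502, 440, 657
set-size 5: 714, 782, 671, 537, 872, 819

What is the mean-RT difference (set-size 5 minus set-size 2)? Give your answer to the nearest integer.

193 ms

M(set-size 2) = 3235/6 = 539.167
M(set-size 5) = 4395/6 = 732.500
Difference = 732.500 − 539.167 = 193.333 ms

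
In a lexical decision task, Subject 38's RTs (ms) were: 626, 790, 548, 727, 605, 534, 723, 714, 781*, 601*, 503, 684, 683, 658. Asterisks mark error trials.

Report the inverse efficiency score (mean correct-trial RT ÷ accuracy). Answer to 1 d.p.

Correct trials (n=12): 626, 790, 548, 727, 605, 534, 723, 714, 503, 684, 683, 658
Mean correct RT = 7795/12 = 649.5833 ms
Proportion correct = 12/14
IES = 649.5833 / (12/14) = 757.847 ms

757.8 ms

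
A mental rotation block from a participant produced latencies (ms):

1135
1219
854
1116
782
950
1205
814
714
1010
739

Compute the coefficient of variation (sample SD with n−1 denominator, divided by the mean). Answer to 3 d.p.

n = 11, Σ = 10538, M = 958.0000
Σ(x−M)² = 358216.000; s = √(358216.000/10) = 189.2660
CV = 189.2660 / 958.0000 = 0.19756

0.198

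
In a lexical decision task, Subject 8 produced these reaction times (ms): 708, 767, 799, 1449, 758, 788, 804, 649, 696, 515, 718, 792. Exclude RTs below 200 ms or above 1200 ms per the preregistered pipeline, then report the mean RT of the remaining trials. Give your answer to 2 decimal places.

Excluded: 1449
Retained (n=11): Σ = 7994
Mean = 7994/11 = 726.7273

726.73 ms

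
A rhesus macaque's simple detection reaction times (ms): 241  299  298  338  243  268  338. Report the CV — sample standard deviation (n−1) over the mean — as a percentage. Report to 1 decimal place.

n = 7, Σ = 2025, M = 289.2857
Σ(x−M)² = 9843.429; s = √(9843.429/6) = 40.5040
CV = 40.5040 / 289.2857 = 0.14001 = 14.001%

14.0%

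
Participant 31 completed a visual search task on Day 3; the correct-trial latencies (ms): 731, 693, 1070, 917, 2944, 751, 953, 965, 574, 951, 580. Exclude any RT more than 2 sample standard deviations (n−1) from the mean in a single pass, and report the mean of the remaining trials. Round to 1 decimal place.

818.5 ms

n = 11, ΣRT = 11129, M = 1011.727
Σ(x−M)² = 4381734.18; s = √(4381734.18/10) = 661.947
Cutoffs: 1011.727 ± 2·661.947 → [-312.2, 2335.6]
Outside: 2944 → excluded.
Retained (n=10): Σ = 8185, mean = 8185/10 = 818.500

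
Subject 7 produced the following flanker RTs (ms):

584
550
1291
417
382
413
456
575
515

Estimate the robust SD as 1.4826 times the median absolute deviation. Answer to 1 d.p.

Sorted: 382, 413, 417, 456, 515, 550, 575, 584, 1291 → median = 515
|x − 515| sorted: 0, 35, 59, 60, 69, 98, 102, 133, 776 → MAD = 69
Robust SD ≈ 1.4826 × 69 = 102.299

102.3 ms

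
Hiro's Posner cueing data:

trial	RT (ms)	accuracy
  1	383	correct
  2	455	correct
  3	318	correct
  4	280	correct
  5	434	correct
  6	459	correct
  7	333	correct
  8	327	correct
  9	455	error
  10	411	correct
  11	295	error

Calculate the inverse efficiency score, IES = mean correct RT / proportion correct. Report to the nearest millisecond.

462 ms

Correct trials (n=9): 383, 455, 318, 280, 434, 459, 333, 327, 411
Mean correct RT = 3400/9 = 377.7778 ms
Proportion correct = 9/11
IES = 377.7778 / (9/11) = 461.728 ms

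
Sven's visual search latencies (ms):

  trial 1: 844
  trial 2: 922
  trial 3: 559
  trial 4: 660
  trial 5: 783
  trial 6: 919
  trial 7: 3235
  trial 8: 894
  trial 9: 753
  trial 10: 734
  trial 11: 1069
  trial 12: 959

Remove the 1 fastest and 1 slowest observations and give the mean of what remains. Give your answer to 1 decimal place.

853.7 ms

Sorted: 559, 660, 734, 753, 783, 844, 894, 919, 922, 959, 1069, 3235
Drop lowest 1 (559) and highest 1 (3235)
Remaining (n=10): Σ = 8537, mean = 8537/10 = 853.700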